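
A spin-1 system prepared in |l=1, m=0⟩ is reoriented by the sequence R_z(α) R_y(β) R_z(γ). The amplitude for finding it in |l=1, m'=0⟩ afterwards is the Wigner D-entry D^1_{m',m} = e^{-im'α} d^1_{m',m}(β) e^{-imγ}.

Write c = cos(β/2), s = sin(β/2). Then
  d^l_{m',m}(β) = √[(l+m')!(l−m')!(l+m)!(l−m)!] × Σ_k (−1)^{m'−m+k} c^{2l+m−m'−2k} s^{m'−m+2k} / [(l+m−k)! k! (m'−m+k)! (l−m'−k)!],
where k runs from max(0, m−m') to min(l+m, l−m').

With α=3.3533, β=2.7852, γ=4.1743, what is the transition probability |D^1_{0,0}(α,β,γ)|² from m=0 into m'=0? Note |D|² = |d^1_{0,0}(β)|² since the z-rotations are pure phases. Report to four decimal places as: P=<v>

D^1_{0,0}(3.3533,2.7852,4.1743) = e^{-i·0·3.3533}·d^1_{0,0}(2.7852)·e^{-i·0·4.1743}. Compute d first:
Half-angle: c=0.177255, s=0.984165. N=√(1·1·1·1)=1.000000
k: max(0,(0)−(0))=0 … min(1+(0),1−(0))=1
  k=0: (−1)^0·1.0000/(1)·0.1773^2·0.9842^0 = +0.031419
  k=1: (−1)^1·1.0000/(1)·0.1773^0·0.9842^2 = -0.968581
d^1_{0,0}(2.7852) = +0.031419 -0.968581 = -0.937162
|D^1_{0,0}|² = |d^1_{0,0}(β)|² = (-0.937162)² = 0.878272 (the z-rotation phases have unit modulus)

P=0.8783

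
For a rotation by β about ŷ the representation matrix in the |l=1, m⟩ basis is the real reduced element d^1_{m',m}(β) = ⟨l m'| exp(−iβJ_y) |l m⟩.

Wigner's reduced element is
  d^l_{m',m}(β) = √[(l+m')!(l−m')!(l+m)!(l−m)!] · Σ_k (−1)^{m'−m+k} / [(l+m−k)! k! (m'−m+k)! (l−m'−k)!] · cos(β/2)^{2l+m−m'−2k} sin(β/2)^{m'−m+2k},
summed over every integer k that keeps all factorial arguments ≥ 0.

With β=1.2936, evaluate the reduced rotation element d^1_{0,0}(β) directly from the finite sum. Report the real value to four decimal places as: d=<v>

d^1_{0,0}(β=1.2936) via Wigner's sum:
Half-angle: c=0.798016, s=0.602636. N=√(1·1·1·1)=1.000000
k∈{0,1} keeps every argument non-negative
  k=0: (−1)^0·1.0000/(1)·0.7980^2·0.6026^0 = +0.636830
  k=1: (−1)^1·1.0000/(1)·0.7980^0·0.6026^2 = -0.363170
d^1_{0,0}(1.2936) = +0.636830 -0.363170 = +0.273660

d=0.2737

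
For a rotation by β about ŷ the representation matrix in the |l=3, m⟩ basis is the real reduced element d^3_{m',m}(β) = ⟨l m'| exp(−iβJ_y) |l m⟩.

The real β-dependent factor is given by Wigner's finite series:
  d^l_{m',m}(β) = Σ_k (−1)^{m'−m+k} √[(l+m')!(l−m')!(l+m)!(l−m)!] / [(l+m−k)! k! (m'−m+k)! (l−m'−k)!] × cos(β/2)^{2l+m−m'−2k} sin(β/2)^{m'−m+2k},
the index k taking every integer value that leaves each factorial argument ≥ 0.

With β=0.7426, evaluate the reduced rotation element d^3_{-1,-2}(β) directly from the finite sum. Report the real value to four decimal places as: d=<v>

d=-0.5618

d^3_{-1,-2}(β=0.7426) via Wigner's sum:
c=cos(0.7426/2)=0.931856, s=sin(0.7426/2)=0.362827; N=√[2·24·1·120]=75.894664
k∈{0,1} keeps every argument non-negative
  k=0: (−1)^1·75.8947/(24)·0.9319^5·0.3628^1 = -0.806204
  k=1: (−1)^2·75.8947/(12)·0.9319^3·0.3628^3 = +0.244442
d^3_{-1,-2}(0.7426) = -0.806204 +0.244442 = -0.561762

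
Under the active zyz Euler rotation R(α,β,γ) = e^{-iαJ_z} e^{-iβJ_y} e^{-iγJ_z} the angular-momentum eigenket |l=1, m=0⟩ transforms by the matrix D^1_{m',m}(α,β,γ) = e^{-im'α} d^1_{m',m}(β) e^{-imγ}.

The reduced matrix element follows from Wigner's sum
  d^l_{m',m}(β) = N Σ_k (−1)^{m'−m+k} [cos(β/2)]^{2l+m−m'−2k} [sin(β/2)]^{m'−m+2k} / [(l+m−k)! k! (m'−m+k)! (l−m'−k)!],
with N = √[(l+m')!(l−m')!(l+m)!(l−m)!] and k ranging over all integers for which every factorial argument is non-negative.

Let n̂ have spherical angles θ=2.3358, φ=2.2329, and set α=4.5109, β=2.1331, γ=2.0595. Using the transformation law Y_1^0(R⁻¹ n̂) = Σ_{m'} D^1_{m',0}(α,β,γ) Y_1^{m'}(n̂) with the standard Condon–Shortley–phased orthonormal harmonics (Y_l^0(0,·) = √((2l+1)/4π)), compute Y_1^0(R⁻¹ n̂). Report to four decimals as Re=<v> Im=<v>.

Re=-0.0133 Im=0.0000

Need the full column D^1_{m',0} for m'=−1..1 at α=4.5109, β=2.1331, γ=2.0595.
cos(β/2)=0.483148, sin(β/2)=0.875539
d^1_{-1,0}: single k=1 term ⇒ +0.598233;  D = -0.119723-0.586131i
d^1_{0,0}: k∈[0..1] ⇒ +0.233432 -0.766568 = -0.533137;  D = -0.533137+0.000000i
d^1_{1,0}: single k=0 term ⇒ -0.598233;  D = +0.119723-0.586131i
Y_1^{m'}(θ=2.3358,φ=2.2329) and Σ D·Y over m':
  (-0.1197-0.5861i)·(-0.1532-0.1966i)  (-0.5331+0.0000i)·(-0.3384+0.0000i)  (+0.1197-0.5861i)·(+0.1532-0.1966i)
Y_1^0(R⁻¹ n̂) = -0.013342+0.000000i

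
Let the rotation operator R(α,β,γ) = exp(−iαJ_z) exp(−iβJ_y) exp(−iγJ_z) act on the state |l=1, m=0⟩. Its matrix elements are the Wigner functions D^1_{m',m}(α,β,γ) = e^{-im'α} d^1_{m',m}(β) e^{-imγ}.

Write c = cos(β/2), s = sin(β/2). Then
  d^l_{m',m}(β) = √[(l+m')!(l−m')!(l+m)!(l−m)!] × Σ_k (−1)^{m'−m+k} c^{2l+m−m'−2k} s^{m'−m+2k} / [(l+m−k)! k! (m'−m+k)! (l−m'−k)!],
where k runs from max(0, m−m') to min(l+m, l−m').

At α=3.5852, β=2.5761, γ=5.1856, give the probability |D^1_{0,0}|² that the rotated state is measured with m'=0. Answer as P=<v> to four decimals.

D^1_{0,0}(3.5852,2.5761,5.1856) = e^{-i·0·3.5852}·d^1_{0,0}(2.5761)·e^{-i·0·5.1856}. Compute d first:
Half-angle: c=0.278994, s=0.960293. N=√(1·1·1·1)=1.000000
k∈{0,1} keeps every argument non-negative
  k=0: (−1)^0·1.0000/(1)·0.2790^2·0.9603^0 = +0.077838
  k=1: (−1)^1·1.0000/(1)·0.2790^0·0.9603^2 = -0.922162
d^1_{0,0}(2.5761) = +0.077838 -0.922162 = -0.844325
|D^1_{0,0}|² = |d^1_{0,0}(β)|² = (-0.844325)² = 0.712884 (the z-rotation phases have unit modulus)

P=0.7129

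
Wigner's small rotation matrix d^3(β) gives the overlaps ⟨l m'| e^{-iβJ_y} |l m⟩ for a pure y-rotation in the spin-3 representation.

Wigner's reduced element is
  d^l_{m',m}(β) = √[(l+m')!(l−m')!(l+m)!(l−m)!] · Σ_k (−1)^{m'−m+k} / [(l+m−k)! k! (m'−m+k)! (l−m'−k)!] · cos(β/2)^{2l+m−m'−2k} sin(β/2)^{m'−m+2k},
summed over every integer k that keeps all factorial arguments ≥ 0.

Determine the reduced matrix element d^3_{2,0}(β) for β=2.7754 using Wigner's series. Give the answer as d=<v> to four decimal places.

d=-0.1639

d^3_{2,0}(β=2.7754) via Wigner's sum:
With c≡cos(β/2)=0.182075 and s≡sin(β/2)=0.983285, N=[120·1·6·6]^{1/2}=65.726707
k: max(0,(0)−(2))=0 … min(3+(0),3−(2))=1
  k=0: (−1)^2·65.7267/(12)·0.1821^4·0.9833^2 = +0.005820
  k=1: (−1)^3·65.7267/(12)·0.1821^2·0.9833^4 = -0.169738
d^3_{2,0}(2.7754) = +0.005820 -0.169738 = -0.163918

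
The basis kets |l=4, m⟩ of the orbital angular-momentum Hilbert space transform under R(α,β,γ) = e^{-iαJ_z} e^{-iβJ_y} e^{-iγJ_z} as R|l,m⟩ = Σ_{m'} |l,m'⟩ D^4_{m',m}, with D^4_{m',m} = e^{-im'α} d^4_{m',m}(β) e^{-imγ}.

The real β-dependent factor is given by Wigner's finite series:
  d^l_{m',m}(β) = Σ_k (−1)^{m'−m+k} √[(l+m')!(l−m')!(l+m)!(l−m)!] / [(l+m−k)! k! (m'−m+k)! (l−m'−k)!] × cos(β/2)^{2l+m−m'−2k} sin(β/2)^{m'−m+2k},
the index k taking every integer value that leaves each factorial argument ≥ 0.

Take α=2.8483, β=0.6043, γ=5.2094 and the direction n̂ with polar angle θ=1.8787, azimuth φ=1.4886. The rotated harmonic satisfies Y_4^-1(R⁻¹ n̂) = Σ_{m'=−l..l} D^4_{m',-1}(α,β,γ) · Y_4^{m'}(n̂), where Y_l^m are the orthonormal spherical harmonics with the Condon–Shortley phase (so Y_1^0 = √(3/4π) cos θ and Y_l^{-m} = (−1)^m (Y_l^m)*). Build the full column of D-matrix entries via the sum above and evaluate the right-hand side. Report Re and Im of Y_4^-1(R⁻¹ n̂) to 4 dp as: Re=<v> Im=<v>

Re=0.1808 Im=0.0274

Need the full column D^4_{m',-1} for m'=−4..4 at α=2.8483, β=0.6043, γ=5.2094.
cos(β/2)=0.954699, sin(β/2)=0.297573
d^4_{-4,-1}: single k=3 term ⇒ +0.156390;  D = -0.097869-0.121981i
d^4_{-3,-1}: k∈[2..3] ⇒ +0.532179 -0.086171 = +0.446007;  D = +0.166620+0.413715i
d^4_{-2,-1}: k∈[1..3] ⇒ +0.912632 -0.443324 +0.028713 = +0.498021;  D = -0.044550-0.496025i
d^4_{-1,-1}: k∈[0..3] ⇒ +0.690131 -1.005723 +0.195418 -0.006328 = -0.126503;  D = +0.025593-0.123887i
d^4_{0,-1}: k∈[0..3] ⇒ -0.961998 +0.560765 -0.054480 +0.000882 = -0.454831;  D = -0.216863+0.399801i
d^4_{1,-1}: k∈[0..3] ⇒ +0.670482 -0.195418 +0.009493 -0.000061 = +0.484495;  D = -0.344266+0.340905i
d^4_{2,-1}: k∈[0..2] ⇒ -0.295549 +0.043070 -0.000837 = -0.253316;  D = -0.223842+0.118591i
d^4_{3,-1}: k∈[0..1] ⇒ +0.086171 -0.005023 = +0.081148;  D = -0.079627+0.015637i
d^4_{4,-1}: single k=0 term ⇒ -0.015194;  D = -0.015119-0.001508i
Y_4^{m'}(θ=1.8787,φ=1.4886) and Σ D·Y over m':
  (-0.0979-0.1220i)·(+0.3454+0.1178i)  (+0.1666+0.4137i)·(+0.0801-0.3184i)  (-0.0446-0.4960i)·(+0.1070+0.0178i)  (+0.0256-0.1239i)·(+0.0264-0.3210i)  (-0.2169+0.3998i)·(+0.0571+0.0000i)  (-0.3443+0.3409i)·(-0.0264-0.3210i)  (-0.2238+0.1186i)·(+0.1070-0.0178i)  (-0.0796+0.0156i)·(-0.0801-0.3184i)  (-0.0151-0.0015i)·(+0.3454-0.1178i)
Y_4^-1(R⁻¹ n̂) = +0.180830+0.027413i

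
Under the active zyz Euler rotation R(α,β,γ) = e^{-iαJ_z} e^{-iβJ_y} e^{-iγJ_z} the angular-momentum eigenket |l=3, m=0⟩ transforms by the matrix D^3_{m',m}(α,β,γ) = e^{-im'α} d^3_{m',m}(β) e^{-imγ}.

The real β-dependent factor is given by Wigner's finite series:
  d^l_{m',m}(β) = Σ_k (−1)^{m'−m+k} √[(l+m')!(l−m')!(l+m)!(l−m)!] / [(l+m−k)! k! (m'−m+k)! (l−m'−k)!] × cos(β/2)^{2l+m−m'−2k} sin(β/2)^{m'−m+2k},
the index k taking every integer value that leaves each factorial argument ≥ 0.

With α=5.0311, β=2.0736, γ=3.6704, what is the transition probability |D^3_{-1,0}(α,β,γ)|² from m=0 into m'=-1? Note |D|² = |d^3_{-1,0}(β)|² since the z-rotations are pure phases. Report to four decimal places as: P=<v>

Split into d^3_{-1,0}(β=2.0736) × two z-phases.
Half-angle: c=0.508977, s=0.860780. N=√(2·24·6·6)=41.569219
The bounds max(0,m−m')=1 and min(l+m,l−m')=3 give 3 terms
  k=1: (−1)^0·41.5692/(12)·0.5090^5·0.8608^1 = +0.101853
  k=2: (−1)^1·41.5692/(4)·0.5090^3·0.8608^3 = -0.873944
  k=3: (−1)^2·41.5692/(12)·0.5090^1·0.8608^5 = +0.833201
d^3_{-1,0}(2.0736) = +0.101853 -0.873944 +0.833201 = +0.061110
|D^3_{-1,0}|² = |d^3_{-1,0}(β)|² = (+0.061110)² = 0.003734 (the z-rotation phases have unit modulus)

P=0.0037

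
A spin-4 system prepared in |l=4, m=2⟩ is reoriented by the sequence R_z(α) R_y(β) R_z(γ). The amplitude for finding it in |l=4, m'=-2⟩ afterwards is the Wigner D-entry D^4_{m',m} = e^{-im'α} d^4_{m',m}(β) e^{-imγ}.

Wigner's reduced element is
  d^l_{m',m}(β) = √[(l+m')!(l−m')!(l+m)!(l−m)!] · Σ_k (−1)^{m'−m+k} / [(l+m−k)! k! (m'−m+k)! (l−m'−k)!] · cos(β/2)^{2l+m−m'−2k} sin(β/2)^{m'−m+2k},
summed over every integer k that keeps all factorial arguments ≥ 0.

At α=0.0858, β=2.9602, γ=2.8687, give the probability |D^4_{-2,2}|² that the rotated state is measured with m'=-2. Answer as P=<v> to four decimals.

P=0.7613

First d^4_{-2,2}(β=2.9602), then the phase factors e^{-i(-2)α} and e^{-i(2)γ}:
c=cos(2.9602/2)=0.090572, s=sin(2.9602/2)=0.995890; N=√[2·720·720·2]=1440.000000
k: max(0,(2)−(-2))=4 … min(4+(2),4−(-2))=6
  k=4: (−1)^0·1440.0000/(96)·0.0906^4·0.9959^4 = +0.000993
  k=5: (−1)^1·1440.0000/(120)·0.0906^2·0.9959^6 = -0.096037
  k=6: (−1)^2·1440.0000/(1440)·0.0906^0·0.9959^8 = +0.967588
d^4_{-2,2}(2.9602) = +0.000993 -0.096037 +0.967588 = +0.872545
|D^4_{-2,2}|² = |d^4_{-2,2}(β)|² = (+0.872545)² = 0.761334 (the z-rotation phases have unit modulus)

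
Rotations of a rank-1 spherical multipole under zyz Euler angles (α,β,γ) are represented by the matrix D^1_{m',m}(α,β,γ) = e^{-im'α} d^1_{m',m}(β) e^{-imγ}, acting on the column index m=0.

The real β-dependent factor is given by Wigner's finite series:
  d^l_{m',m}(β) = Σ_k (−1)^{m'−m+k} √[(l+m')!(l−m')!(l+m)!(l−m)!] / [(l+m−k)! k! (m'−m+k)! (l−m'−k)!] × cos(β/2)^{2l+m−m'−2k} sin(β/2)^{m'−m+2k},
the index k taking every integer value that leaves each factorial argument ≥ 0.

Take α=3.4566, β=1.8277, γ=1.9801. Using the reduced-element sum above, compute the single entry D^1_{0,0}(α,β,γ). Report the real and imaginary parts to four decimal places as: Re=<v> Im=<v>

D^1_{0,0}(3.4566,1.8277,1.9801) = e^{-i·0·3.4566}·d^1_{0,0}(1.8277)·e^{-i·0·1.9801}. Compute d first:
With c≡cos(β/2)=0.610702 and s≡sin(β/2)=0.791861, N=[1·1·1·1]^{1/2}=1.000000
k∈{0,1} keeps every argument non-negative
  k=0: (−1)^0·1.0000/(1)·0.6107^2·0.7919^0 = +0.372956
  k=1: (−1)^1·1.0000/(1)·0.6107^0·0.7919^2 = -0.627044
d^1_{0,0}(1.8277) = +0.372956 -0.627044 = -0.254087
D = (+1.000000+0.000000i)·(-0.254087)·(+1.000000+0.000000i) = -0.254087+0.000000i

Re=-0.2541 Im=0.0000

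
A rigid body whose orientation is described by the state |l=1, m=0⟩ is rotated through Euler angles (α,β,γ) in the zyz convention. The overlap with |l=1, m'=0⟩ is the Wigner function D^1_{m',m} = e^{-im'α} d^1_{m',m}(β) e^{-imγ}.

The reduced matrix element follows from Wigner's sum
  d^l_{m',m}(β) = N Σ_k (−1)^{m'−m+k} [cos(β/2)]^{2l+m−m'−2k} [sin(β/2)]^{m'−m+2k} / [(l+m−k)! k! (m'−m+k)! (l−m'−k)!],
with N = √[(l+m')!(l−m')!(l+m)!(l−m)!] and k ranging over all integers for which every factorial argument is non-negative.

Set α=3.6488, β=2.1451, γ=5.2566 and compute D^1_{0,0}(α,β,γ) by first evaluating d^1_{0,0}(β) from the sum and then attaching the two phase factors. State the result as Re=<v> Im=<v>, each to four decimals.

Split into d^1_{0,0}(β=2.1451) × two z-phases.
With c≡cos(β/2)=0.477886 and s≡sin(β/2)=0.878422, N=[1·1·1·1]^{1/2}=1.000000
The bounds max(0,m−m')=0 and min(l+m,l−m')=1 give 2 terms
  k=0: (−1)^0·1.0000/(1)·0.4779^2·0.8784^0 = +0.228375
  k=1: (−1)^1·1.0000/(1)·0.4779^0·0.8784^2 = -0.771625
d^1_{0,0}(2.1451) = +0.228375 -0.771625 = -0.543250
D = (+1.000000+0.000000i)·(-0.543250)·(+1.000000+0.000000i) = -0.543250+0.000000i

Re=-0.5433 Im=0.0000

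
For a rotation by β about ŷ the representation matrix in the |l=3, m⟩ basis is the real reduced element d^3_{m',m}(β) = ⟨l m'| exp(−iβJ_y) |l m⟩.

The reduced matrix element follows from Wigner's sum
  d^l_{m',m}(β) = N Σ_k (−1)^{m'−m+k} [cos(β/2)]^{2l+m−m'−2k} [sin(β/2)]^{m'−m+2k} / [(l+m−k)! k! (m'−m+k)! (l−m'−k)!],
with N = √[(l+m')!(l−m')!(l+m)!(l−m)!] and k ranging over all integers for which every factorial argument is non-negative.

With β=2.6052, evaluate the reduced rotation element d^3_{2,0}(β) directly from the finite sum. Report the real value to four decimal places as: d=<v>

d^3_{2,0}(β=2.6052) via Wigner's sum:
c=cos(2.6052/2)=0.264993, s=sin(2.6052/2)=0.964250; N=√[120·1·6·6]=65.726707
k: max(0,(0)−(2))=0 … min(3+(0),3−(2))=1
  k=0: (−1)^2·65.7267/(12)·0.2650^4·0.9643^2 = +0.025112
  k=1: (−1)^3·65.7267/(12)·0.2650^2·0.9643^4 = -0.332497
d^3_{2,0}(2.6052) = +0.025112 -0.332497 = -0.307385

d=-0.3074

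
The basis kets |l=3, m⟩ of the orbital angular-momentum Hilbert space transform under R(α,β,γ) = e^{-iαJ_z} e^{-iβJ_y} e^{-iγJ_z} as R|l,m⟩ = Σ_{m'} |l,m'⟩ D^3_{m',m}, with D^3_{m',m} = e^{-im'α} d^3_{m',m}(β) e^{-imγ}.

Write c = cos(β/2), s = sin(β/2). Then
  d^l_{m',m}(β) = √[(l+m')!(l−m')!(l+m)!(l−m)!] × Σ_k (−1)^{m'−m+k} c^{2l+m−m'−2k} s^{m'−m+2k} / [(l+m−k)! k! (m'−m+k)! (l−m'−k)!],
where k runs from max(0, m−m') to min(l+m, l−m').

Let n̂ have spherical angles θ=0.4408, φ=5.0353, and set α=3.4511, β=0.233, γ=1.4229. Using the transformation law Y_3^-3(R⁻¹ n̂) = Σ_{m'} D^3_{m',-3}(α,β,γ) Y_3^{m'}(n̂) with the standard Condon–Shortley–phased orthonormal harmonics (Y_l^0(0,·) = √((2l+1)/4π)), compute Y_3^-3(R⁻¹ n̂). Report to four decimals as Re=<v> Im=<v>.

Re=-0.0121 Im=-0.0438

Need the full column D^3_{m',-3} for m'=−3..3 at α=3.4511, β=0.233, γ=1.4229.
cos(β/2)=0.993222, sin(β/2)=0.116237
d^3_{-3,-3}: single k=0 term ⇒ +0.960012;  D = -0.447424+0.849374i
d^3_{-2,-3}: single k=0 term ⇒ -0.275201;  D = -0.048003+0.270982i
d^3_{-1,-3}: single k=0 term ⇒ +0.050923;  D = +0.006812+0.050466i
d^3_{0,-3}: single k=0 term ⇒ -0.006881;  D = +0.002954+0.006215i
d^3_{1,-3}: single k=0 term ⇒ +0.000697;  D = +0.000477+0.000509i
d^3_{2,-3}: single k=0 term ⇒ -0.000052;  D = +0.000045+0.000025i
d^3_{3,-3}: single k=0 term ⇒ +0.000002;  D = +0.000002+0.000000i
Y_3^{m'}(θ=0.4408,φ=5.0353) and Σ D·Y over m':
  (-0.4474+0.8494i)·(-0.0267-0.0184i)  (-0.0480+0.2710i)·(-0.1344+0.1013i)  (+0.0068+0.0505i)·(+0.1352+0.4040i)  (+0.0030+0.0062i)·(+0.3678+0.0000i)  (+0.0005+0.0005i)·(-0.1352+0.4040i)  (+0.0000+0.0000i)·(-0.1344-0.1013i)  (+0.0000+0.0000i)·(+0.0267-0.0184i)
Y_3^-3(R⁻¹ n̂) = -0.012109-0.043770i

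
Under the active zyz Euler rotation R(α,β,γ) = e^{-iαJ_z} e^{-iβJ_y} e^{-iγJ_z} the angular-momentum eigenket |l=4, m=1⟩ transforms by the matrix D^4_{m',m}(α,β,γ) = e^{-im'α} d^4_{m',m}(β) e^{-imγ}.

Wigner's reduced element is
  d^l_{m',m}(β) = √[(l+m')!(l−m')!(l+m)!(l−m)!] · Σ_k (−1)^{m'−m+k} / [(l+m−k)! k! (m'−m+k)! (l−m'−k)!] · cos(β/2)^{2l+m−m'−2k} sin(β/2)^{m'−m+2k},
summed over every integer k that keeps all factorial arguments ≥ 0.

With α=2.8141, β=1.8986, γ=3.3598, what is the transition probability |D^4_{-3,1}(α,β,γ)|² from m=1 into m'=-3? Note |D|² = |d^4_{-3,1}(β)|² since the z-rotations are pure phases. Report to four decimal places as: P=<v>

P=0.0127

Split into d^4_{-3,1}(β=1.8986) × two z-phases.
Half-angle: c=0.582252, s=0.813008. N=√(1·5040·120·6)=1904.940944
Admissible k: 4..5 (factorial args all ≥0)
  k=4: (−1)^0·1904.9409/(144)·0.5823^4·0.8130^4 = +0.664268
  k=5: (−1)^1·1904.9409/(240)·0.5823^2·0.8130^6 = -0.777073
d^4_{-3,1}(1.8986) = +0.664268 -0.777073 = -0.112805
|D^4_{-3,1}|² = |d^4_{-3,1}(β)|² = (-0.112805)² = 0.012725 (the z-rotation phases have unit modulus)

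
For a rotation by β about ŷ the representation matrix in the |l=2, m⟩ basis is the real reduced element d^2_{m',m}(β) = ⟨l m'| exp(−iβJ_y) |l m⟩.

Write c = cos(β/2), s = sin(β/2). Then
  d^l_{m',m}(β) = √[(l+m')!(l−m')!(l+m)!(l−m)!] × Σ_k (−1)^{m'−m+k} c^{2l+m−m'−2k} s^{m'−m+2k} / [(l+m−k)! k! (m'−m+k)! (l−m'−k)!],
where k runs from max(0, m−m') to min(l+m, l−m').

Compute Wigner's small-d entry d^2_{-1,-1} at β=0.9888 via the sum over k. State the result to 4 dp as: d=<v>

d^2_{-1,-1}(β=0.9888) via Wigner's sum:
With c≡cos(β/2)=0.880254 and s≡sin(β/2)=0.474504, N=[1·6·1·6]^{1/2}=6.000000
k: max(0,(-1)−(-1))=0 … min(2+(-1),2−(-1))=1
  k=0: (−1)^0·6.0000/(6)·0.8803^4·0.4745^0 = +0.600387
  k=1: (−1)^1·6.0000/(2)·0.8803^2·0.4745^2 = -0.523378
d^2_{-1,-1}(0.9888) = +0.600387 -0.523378 = +0.077008

d=0.0770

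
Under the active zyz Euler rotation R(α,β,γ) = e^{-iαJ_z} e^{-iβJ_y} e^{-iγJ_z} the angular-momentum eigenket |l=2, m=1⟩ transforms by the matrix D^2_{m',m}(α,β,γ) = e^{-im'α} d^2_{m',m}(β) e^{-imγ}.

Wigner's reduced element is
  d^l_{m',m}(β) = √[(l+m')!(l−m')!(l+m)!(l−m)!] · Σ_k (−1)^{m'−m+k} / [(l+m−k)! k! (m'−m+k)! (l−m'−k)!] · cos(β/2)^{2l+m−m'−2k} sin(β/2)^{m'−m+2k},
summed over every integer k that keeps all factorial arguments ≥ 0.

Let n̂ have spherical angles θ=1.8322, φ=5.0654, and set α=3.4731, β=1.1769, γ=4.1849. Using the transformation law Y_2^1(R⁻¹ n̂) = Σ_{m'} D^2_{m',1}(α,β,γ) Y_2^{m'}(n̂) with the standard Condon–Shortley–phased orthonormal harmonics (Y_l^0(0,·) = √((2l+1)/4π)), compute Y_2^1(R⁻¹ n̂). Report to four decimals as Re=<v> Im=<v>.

Re=-0.0869 Im=-0.0262

Need the full column D^2_{m',1} for m'=−2..2 at α=3.4731, β=1.1769, γ=4.1849.
cos(β/2)=0.831802, sin(β/2)=0.555072
d^2_{-2,1}: single k=3 term ⇒ +0.284511;  D = -0.264184+0.105608i
d^2_{-1,1}: k∈[2..3] ⇒ +0.639529 -0.094929 = +0.544600;  D = +0.412365-0.355732i
d^2_{0,1}: k∈[1..2] ⇒ +0.782502 -0.348453 = +0.434048;  D = -0.218485+0.375050i
d^2_{1,1}: k∈[0..1] ⇒ +0.478718 -0.639529 = -0.160811;  D = -0.031315+0.157733i
d^2_{2,1}: single k=0 term ⇒ -0.638910;  D = -0.086324-0.633051i
Y_2^{m'}(θ=1.8322,φ=5.0654) and Σ D·Y over m':
  (-0.2642+0.1056i)·(-0.2743+0.2339i)  (+0.4124-0.3557i)·(-0.0667-0.1810i)  (-0.2185+0.3750i)·(-0.2522+0.0000i)  (-0.0313+0.1577i)·(+0.0667-0.1810i)  (-0.0863-0.6331i)·(-0.2743-0.2339i)
Y_2^1(R⁻¹ n̂) = -0.086930-0.026229i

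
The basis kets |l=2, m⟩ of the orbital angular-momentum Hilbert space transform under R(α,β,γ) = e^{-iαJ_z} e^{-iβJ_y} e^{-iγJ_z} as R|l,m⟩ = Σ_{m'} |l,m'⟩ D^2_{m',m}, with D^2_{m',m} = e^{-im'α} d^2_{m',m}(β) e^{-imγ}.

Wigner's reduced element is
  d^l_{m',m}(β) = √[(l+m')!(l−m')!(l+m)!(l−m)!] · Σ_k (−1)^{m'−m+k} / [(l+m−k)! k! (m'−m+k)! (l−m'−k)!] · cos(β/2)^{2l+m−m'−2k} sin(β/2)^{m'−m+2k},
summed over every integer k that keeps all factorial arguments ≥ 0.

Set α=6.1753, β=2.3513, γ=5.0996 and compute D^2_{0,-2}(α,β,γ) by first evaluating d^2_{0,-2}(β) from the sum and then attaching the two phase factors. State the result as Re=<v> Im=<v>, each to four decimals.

D^2_{0,-2}(6.1753,2.3513,5.0996) = e^{-i·0·6.1753}·d^2_{0,-2}(2.3513)·e^{-i·-2·5.0996}. Compute d first:
Half-angle: c=0.384943, s=0.922940. N=√(2·2·1·24)=9.797959
k: max(0,(-2)−(0))=0 … min(2+(-2),2−(0))=0
  k=0: (−1)^2·9.7980/(4)·0.3849^2·0.9229^2 = +0.309183
d^2_{0,-2}(2.3513) = +0.309183
D = (+1.000000+0.000000i)·(+0.309183)·(-0.714825-0.699303i) = -0.221012-0.216213i

Re=-0.2210 Im=-0.2162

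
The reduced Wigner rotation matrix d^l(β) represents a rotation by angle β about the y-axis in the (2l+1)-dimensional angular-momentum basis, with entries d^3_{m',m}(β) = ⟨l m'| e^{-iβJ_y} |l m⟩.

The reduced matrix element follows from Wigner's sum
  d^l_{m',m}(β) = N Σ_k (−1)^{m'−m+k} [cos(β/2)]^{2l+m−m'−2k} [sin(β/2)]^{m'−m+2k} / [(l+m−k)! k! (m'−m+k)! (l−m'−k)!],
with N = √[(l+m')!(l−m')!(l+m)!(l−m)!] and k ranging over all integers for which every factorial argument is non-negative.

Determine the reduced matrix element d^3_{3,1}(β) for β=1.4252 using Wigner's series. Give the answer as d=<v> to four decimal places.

d=0.5427

d^3_{3,1}(β=1.4252) via Wigner's sum:
Half-angle: c=0.756665, s=0.653803. N=√(720·1·24·2)=185.903201
k: max(0,(1)−(3))=0 … min(3+(1),3−(3))=0
  k=0: (−1)^2·185.9032/(48)·0.7567^4·0.6538^2 = +0.542692
d^3_{3,1}(1.4252) = +0.542692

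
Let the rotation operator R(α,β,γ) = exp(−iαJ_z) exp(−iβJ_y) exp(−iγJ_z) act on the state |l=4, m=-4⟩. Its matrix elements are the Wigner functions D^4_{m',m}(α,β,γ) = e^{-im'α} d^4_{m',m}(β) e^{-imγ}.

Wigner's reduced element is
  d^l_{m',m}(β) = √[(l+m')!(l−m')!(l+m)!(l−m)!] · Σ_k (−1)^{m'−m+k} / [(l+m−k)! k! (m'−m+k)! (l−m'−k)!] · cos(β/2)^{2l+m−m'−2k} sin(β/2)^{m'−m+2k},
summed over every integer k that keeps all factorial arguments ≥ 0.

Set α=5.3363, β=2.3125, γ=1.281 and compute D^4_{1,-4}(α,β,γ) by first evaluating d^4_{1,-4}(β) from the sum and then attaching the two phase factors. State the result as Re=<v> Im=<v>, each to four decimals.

Split into d^4_{1,-4}(β=2.3125) × two z-phases.
c=cos(2.3125/2)=0.402775, s=sin(2.3125/2)=0.915299; N=√[120·6·1·40320]=5387.986637
k∈{0} keeps every argument non-negative
  k=0: (−1)^5·5387.9866/(720)·0.4028^3·0.9153^5 = -0.314120
d^4_{1,-4}(2.3125) = -0.314120
Attach z-rotation phases: D = e^{-i(1)(5.3363)}·(-0.314120)·e^{-i(-4)(1.281)} = -0.307068+0.066188i

Re=-0.3071 Im=0.0662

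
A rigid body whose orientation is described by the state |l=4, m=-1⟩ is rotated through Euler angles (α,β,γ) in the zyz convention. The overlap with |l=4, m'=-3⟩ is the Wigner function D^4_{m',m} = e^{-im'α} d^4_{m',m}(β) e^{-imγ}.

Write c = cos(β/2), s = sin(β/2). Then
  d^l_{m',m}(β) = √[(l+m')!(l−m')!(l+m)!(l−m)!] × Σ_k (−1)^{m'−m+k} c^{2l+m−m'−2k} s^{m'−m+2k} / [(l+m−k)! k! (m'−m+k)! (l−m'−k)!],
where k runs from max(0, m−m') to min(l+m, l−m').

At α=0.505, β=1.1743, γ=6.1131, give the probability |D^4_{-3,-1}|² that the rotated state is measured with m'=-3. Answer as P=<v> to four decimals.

P=0.0452

First d^4_{-3,-1}(β=1.1743), then the phase factors e^{-i(-3)α} and e^{-i(-1)γ}:
With c≡cos(β/2)=0.832523 and s≡sin(β/2)=0.553991, N=[1·5040·6·120]^{1/2}=1904.940944
The bounds max(0,m−m')=2 and min(l+m,l−m')=3 give 2 terms
  k=2: (−1)^0·1904.9409/(240)·0.8325^6·0.5540^2 = +0.811059
  k=3: (−1)^1·1904.9409/(144)·0.8325^4·0.5540^4 = -0.598568
d^4_{-3,-1}(1.1743) = +0.811059 -0.598568 = +0.212491
|D^4_{-3,-1}|² = |d^4_{-3,-1}(β)|² = (+0.212491)² = 0.045152 (the z-rotation phases have unit modulus)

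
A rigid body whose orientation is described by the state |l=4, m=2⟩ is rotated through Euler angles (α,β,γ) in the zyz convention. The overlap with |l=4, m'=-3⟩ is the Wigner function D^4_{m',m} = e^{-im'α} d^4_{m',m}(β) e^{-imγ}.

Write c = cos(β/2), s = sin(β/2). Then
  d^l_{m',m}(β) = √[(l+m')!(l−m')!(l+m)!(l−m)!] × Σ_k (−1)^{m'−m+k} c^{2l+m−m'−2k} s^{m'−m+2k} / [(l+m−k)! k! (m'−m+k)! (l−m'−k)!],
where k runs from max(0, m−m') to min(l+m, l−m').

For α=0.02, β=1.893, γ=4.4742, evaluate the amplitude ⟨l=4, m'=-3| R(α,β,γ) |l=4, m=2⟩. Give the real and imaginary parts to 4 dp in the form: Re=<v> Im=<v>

D^4_{-3,2}(0.02,1.893,4.4742) = e^{-i·-3·0.02}·d^4_{-3,2}(1.893)·e^{-i·2·4.4742}. Compute d first:
Half-angle: c=0.584526, s=0.811375. N=√(1·5040·720·2)=2693.993318
k∈{5,6} keeps every argument non-negative
  k=5: (−1)^0·2693.9933/(240)·0.5845^3·0.8114^5 = +0.788324
  k=6: (−1)^1·2693.9933/(720)·0.5845^1·0.8114^7 = -0.506312
d^4_{-3,2}(1.893) = +0.788324 -0.506312 = +0.282012
D = (+0.998201+0.059964i)·(+0.282012)·(-0.888662-0.458563i) = -0.242408-0.144116i

Re=-0.2424 Im=-0.1441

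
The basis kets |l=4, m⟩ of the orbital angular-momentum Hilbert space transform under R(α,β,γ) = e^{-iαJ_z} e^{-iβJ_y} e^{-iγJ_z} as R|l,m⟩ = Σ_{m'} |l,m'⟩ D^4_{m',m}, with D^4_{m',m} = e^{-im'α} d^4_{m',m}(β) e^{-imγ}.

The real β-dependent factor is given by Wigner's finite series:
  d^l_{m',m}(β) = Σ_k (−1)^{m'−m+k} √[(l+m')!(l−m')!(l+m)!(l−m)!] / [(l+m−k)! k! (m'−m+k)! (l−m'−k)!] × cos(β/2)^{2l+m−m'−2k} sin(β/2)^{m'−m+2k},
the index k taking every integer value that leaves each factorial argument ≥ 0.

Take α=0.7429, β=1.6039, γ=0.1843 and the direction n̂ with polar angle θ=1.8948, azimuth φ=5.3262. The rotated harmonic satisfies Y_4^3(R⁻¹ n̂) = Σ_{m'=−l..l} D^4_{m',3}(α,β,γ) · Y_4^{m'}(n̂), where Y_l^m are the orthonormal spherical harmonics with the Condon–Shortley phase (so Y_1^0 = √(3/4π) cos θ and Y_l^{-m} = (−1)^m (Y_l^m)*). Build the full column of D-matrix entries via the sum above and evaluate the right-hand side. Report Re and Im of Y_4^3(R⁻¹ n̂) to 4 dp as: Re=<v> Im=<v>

Re=-0.0580 Im=0.1240

Need the full column D^4_{m',3} for m'=−4..4 at α=0.7429, β=1.6039, γ=0.1843.
cos(β/2)=0.695307, sin(β/2)=0.718713
d^4_{-4,3}: single k=7 term ⇒ +0.194810;  D = -0.146087+0.128878i
d^4_{-3,3}: k∈[6..7] ⇒ +0.466428 -0.071194 = +0.395234;  D = -0.041425+0.393057i
d^4_{-2,3}: k∈[5..6] ⇒ +0.723590 -0.257709 = +0.465881;  D = +0.277435+0.374265i
d^4_{-1,3}: k∈[4..5] ⇒ +0.824987 -0.528880 = +0.296107;  D = +0.290778+0.055922i
d^4_{0,3}: k∈[3..4] ⇒ +0.713859 -0.762731 = -0.048872;  D = -0.041590+0.025665i
d^4_{1,3}: k∈[2..3] ⇒ +0.463276 -0.824987 = -0.361711;  D = -0.098220+0.348120i
d^4_{2,3}: k∈[1..2] ⇒ +0.211278 -0.677226 = -0.465949;  D = +0.210150+0.415866i
d^4_{3,3}: k∈[0..1] ⇒ +0.054627 -0.408571 = -0.353943;  D = +0.331255+0.124683i
d^4_{4,3}: single k=0 term ⇒ -0.159711;  D = +0.148145-0.059671i
Y_4^{m'}(θ=1.8948,φ=5.3262) and Σ D·Y over m':
  (-0.1461+0.1289i)·(-0.2765-0.2265i)  (-0.0414+0.3931i)·(+0.3271-0.0908i)  (+0.2774+0.3743i)·(+0.0294-0.0822i)  (+0.2908+0.0559i)·(+0.1884+0.2673i)  (-0.0416+0.0257i)·(+0.0337+0.0000i)  (-0.0982+0.3481i)·(-0.1884+0.2673i)  (+0.2102+0.4159i)·(+0.0294+0.0822i)  (+0.3313+0.1247i)·(-0.3271-0.0908i)  (+0.1481-0.0597i)·(-0.2765+0.2265i)
Y_4^3(R⁻¹ n̂) = -0.058025+0.123976i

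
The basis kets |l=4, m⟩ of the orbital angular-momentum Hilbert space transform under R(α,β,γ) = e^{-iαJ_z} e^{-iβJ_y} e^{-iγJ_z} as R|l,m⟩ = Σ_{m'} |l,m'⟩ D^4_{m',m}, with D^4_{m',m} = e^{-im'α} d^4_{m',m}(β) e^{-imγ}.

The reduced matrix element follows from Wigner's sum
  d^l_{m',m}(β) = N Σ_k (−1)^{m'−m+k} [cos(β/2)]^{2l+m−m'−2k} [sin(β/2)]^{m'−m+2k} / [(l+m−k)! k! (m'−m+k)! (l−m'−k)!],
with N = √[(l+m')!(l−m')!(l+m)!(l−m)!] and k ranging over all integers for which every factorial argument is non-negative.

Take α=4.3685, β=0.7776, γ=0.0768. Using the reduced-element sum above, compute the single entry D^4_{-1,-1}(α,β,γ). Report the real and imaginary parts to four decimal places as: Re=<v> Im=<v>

First d^4_{-1,-1}(β=0.7776), then the phase factors e^{-i(-1)α} and e^{-i(-1)γ}:
c=cos(0.7776/2)=0.925365, s=sin(0.7776/2)=0.379078; N=√[6·120·6·120]=720.000000
k: max(0,(-1)−(-1))=0 … min(4+(-1),4−(-1))=3
  k=0: (−1)^0·720.0000/(720)·0.9254^8·0.3791^0 = +0.537654
  k=1: (−1)^1·720.0000/(48)·0.9254^6·0.3791^2 = -1.353401
  k=2: (−1)^2·720.0000/(24)·0.9254^4·0.3791^4 = +0.454243
  k=3: (−1)^3·720.0000/(72)·0.9254^2·0.3791^6 = -0.025410
d^4_{-1,-1}(0.7776) = +0.537654 -1.353401 +0.454243 -0.025410 = -0.386913
Attach z-rotation phases: D = e^{-i(-1)(4.3685)}·(-0.386913)·e^{-i(-1)(0.0768)} = +0.102116+0.373194i

Re=0.1021 Im=0.3732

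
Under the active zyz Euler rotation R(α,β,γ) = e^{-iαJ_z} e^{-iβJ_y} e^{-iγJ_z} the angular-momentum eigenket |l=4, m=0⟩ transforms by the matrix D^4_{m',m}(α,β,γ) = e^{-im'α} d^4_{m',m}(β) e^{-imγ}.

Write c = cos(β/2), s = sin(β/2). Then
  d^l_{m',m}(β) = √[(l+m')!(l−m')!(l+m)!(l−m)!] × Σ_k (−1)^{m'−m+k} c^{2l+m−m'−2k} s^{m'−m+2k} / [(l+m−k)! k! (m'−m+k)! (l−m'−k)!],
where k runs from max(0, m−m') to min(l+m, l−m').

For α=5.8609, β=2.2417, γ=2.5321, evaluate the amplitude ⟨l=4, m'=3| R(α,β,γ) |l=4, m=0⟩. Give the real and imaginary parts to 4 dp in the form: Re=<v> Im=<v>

Re=0.1322 Im=0.4216

Split into d^4_{3,0}(β=2.2417) × two z-phases.
c=cos(2.2417/2)=0.434917, s=sin(2.2417/2)=0.900470; N=√[5040·1·24·24]=1703.830978
The bounds max(0,m−m')=0 and min(l+m,l−m')=1 give 2 terms
  k=0: (−1)^3·1703.8310/(144)·0.4349^5·0.9005^3 = -0.134433
  k=1: (−1)^4·1703.8310/(144)·0.4349^3·0.9005^5 = +0.576277
d^4_{3,0}(2.2417) = -0.134433 +0.576277 = +0.441844
Phases: e^{-i·(3)·5.8609}=+0.299282+0.954165i, e^{-i·(0)·2.5321}=+1.000000+0.000000i ⇒ D=+0.132236+0.421592i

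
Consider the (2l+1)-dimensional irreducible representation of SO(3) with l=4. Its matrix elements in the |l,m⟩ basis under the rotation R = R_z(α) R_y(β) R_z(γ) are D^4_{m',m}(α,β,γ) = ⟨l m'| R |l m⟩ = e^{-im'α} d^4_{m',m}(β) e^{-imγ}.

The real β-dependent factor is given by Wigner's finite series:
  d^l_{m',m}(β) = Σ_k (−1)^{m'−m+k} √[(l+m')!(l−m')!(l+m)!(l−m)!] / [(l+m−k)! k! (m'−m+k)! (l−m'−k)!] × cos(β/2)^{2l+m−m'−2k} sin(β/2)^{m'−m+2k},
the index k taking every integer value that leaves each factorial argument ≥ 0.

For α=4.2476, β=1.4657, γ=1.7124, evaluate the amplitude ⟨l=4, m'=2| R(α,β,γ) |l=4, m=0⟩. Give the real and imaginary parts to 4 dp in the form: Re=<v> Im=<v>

Re=0.2158 Im=0.2891

D^4_{2,0}(4.2476,1.4657,1.7124) = e^{-i·2·4.2476}·d^4_{2,0}(1.4657)·e^{-i·0·1.7124}. Compute d first:
With c≡cos(β/2)=0.743271 and s≡sin(β/2)=0.668991, N=[720·2·24·24]^{1/2}=910.735966
Admissible k: 0..2 (factorial args all ≥0)
  k=0: (−1)^2·910.7360/(96)·0.7433^6·0.6690^2 = +0.715886
  k=1: (−1)^3·910.7360/(36)·0.7433^4·0.6690^4 = -1.546531
  k=2: (−1)^4·910.7360/(96)·0.7433^2·0.6690^6 = +0.469825
d^4_{2,0}(1.4657) = +0.715886 -1.546531 +0.469825 = -0.360820
D = (-0.598172-0.801368i)·(-0.360820)·(+1.000000+0.000000i) = +0.215833+0.289150i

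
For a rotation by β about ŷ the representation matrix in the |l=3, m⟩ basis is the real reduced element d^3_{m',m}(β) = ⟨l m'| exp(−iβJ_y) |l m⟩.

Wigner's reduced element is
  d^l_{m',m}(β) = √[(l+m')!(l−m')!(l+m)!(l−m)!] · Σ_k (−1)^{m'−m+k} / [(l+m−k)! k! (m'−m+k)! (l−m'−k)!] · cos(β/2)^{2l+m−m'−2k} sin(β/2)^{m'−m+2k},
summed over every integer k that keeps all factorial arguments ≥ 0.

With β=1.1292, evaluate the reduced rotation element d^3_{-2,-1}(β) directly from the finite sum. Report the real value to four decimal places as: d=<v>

d^3_{-2,-1}(β=1.1292) via Wigner's sum:
Half-angle: c=0.844803, s=0.535078. N=√(1·120·2·24)=75.894664
k: max(0,(-1)−(-2))=1 … min(3+(-1),3−(-2))=2
  k=1: (−1)^0·75.8947/(24)·0.8448^5·0.5351^1 = +0.728104
  k=2: (−1)^1·75.8947/(12)·0.8448^3·0.5351^3 = -0.584180
d^3_{-2,-1}(1.1292) = +0.728104 -0.584180 = +0.143924

d=0.1439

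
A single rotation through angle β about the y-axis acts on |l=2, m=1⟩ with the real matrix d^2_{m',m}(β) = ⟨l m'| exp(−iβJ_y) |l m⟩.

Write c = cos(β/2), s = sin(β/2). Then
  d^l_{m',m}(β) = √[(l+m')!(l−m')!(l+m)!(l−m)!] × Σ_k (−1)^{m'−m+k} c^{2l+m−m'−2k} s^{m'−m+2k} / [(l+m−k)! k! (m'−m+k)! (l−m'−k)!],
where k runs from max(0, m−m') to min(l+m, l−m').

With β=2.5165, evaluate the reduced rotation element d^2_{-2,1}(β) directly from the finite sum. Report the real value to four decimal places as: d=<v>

d=0.5298

d^2_{-2,1}(β=2.5165) via Wigner's sum:
Half-angle: c=0.307483, s=0.951554. N=√(1·24·6·1)=12.000000
k: max(0,(1)−(-2))=3 … min(2+(1),2−(-2))=3
  k=3: (−1)^0·12.0000/(6)·0.3075^1·0.9516^3 = +0.529847
d^2_{-2,1}(2.5165) = +0.529847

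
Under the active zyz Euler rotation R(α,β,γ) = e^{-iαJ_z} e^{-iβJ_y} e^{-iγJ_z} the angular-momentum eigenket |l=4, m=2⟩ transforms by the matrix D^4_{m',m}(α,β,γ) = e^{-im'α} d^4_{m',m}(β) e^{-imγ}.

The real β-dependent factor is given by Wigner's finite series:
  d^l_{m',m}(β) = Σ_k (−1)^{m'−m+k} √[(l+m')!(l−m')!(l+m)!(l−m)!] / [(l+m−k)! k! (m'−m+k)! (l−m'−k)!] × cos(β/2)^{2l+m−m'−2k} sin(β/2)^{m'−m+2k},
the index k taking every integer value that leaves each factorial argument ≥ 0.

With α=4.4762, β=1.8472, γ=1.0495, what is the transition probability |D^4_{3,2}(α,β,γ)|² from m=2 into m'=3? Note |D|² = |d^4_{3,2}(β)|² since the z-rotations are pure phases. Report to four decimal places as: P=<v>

Split into d^4_{3,2}(β=1.8472) × two z-phases.
With c≡cos(β/2)=0.602952 and s≡sin(β/2)=0.797777, N=[5040·1·720·2]^{1/2}=2693.993318
The bounds max(0,m−m')=0 and min(l+m,l−m')=1 give 2 terms
  k=0: (−1)^1·2693.9933/(720)·0.6030^7·0.7978^1 = -0.086482
  k=1: (−1)^2·2693.9933/(240)·0.6030^5·0.7978^3 = +0.454197
d^4_{3,2}(1.8472) = -0.086482 +0.454197 = +0.367715
|D^4_{3,2}|² = |d^4_{3,2}(β)|² = (+0.367715)² = 0.135215 (the z-rotation phases have unit modulus)

P=0.1352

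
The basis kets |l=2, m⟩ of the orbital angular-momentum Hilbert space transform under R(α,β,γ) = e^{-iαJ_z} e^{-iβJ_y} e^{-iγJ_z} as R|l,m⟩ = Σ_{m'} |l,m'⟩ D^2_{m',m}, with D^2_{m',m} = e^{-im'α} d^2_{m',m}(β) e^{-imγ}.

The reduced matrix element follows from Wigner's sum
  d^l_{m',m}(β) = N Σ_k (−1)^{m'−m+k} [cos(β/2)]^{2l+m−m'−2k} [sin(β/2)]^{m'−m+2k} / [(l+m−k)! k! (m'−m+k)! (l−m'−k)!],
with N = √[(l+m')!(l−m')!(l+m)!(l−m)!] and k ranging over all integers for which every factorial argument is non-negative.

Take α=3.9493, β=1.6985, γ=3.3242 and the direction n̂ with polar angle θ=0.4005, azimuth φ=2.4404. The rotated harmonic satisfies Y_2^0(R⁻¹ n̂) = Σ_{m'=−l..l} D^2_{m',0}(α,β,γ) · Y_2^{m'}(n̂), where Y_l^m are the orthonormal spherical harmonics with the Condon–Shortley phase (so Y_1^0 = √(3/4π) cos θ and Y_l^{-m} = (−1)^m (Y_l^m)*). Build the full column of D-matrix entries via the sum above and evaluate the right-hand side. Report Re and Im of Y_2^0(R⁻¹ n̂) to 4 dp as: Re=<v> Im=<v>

Re=-0.3071 Im=0.0000

Need the full column D^2_{m',0} for m'=−2..2 at α=3.9493, β=1.6985, γ=3.3242.
cos(β/2)=0.660546, sin(β/2)=0.750785
d^2_{-2,0}: single k=2 term ⇒ +0.602440;  D = -0.026871+0.601840i
d^2_{-1,0}: k∈[1..2] ⇒ +0.530031 -0.684741 = -0.154710;  D = +0.106929+0.111809i
d^2_{0,0}: k∈[0..2] ⇒ +0.190377 -0.983780 +0.317733 = -0.475670;  D = -0.475670+0.000000i
d^2_{1,0}: k∈[0..1] ⇒ -0.530031 +0.684741 = +0.154710;  D = -0.106929+0.111809i
d^2_{2,0}: single k=0 term ⇒ +0.602440;  D = -0.026871-0.601840i
Y_2^{m'}(θ=0.4005,φ=2.4404) and Σ D·Y over m':
  (-0.0269+0.6018i)·(+0.0098+0.0579i)  (+0.1069+0.1118i)·(-0.2119-0.1789i)  (-0.4757+0.0000i)·(+0.4870+0.0000i)  (-0.1069+0.1118i)·(+0.2119-0.1789i)  (-0.0269-0.6018i)·(+0.0098-0.0579i)
Y_2^0(R⁻¹ n̂) = -0.307145-0.000000i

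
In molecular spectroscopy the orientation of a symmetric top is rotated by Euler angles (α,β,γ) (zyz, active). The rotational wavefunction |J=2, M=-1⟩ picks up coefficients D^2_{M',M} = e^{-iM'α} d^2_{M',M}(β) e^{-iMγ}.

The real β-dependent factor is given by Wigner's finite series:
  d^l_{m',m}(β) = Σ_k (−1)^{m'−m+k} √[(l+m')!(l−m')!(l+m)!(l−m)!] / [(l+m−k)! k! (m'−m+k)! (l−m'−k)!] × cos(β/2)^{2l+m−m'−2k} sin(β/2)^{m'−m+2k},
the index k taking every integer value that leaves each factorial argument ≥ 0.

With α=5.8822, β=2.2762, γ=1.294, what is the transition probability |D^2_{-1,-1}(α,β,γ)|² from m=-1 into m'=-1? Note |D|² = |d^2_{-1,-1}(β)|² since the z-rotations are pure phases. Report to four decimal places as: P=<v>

Split into d^2_{-1,-1}(β=2.2762) × two z-phases.
With c≡cos(β/2)=0.419320 and s≡sin(β/2)=0.907838, N=[1·6·1·6]^{1/2}=6.000000
Admissible k: 0..1 (factorial args all ≥0)
  k=0: (−1)^0·6.0000/(6)·0.4193^4·0.9078^0 = +0.030916
  k=1: (−1)^1·6.0000/(2)·0.4193^2·0.9078^2 = -0.434740
d^2_{-1,-1}(2.2762) = +0.030916 -0.434740 = -0.403824
|D^2_{-1,-1}|² = |d^2_{-1,-1}(β)|² = (-0.403824)² = 0.163074 (the z-rotation phases have unit modulus)

P=0.1631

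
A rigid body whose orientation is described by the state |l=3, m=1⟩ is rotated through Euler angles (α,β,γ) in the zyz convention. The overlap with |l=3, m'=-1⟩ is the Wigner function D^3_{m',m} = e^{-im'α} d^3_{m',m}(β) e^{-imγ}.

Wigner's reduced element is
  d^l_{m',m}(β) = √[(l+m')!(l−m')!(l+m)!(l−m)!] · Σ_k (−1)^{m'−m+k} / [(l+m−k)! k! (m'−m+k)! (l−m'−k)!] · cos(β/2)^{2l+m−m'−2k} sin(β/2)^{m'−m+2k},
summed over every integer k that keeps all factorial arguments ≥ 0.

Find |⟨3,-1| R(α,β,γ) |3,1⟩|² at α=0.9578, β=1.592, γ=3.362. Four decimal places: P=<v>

P=0.0237

Split into d^3_{-1,1}(β=1.592) × two z-phases.
With c≡cos(β/2)=0.699571 and s≡sin(β/2)=0.714564, N=[2·24·24·2]^{1/2}=48.000000
Admissible k: 2..4 (factorial args all ≥0)
  k=2: (−1)^0·48.0000/(8)·0.6996^4·0.7146^2 = +0.733768
  k=3: (−1)^1·48.0000/(6)·0.6996^2·0.7146^4 = -1.020743
  k=4: (−1)^2·48.0000/(48)·0.6996^0·0.7146^6 = +0.133121
d^3_{-1,1}(1.592) = +0.733768 -1.020743 +0.133121 = -0.153854
|D^3_{-1,1}|² = |d^3_{-1,1}(β)|² = (-0.153854)² = 0.023671 (the z-rotation phases have unit modulus)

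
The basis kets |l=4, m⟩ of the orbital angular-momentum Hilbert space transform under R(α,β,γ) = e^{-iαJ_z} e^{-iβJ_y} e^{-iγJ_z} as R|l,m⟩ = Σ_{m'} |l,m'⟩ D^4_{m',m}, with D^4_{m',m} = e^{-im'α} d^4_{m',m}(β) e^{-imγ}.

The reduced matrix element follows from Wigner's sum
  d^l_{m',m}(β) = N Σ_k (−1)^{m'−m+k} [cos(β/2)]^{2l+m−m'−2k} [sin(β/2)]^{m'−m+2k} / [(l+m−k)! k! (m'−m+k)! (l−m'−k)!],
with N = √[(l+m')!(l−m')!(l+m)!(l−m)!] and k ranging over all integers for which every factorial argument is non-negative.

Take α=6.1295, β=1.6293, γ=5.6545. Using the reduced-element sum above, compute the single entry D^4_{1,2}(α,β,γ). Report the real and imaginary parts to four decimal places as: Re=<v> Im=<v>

D^4_{1,2}(6.1295,1.6293,5.6545) = e^{-i·1·6.1295}·d^4_{1,2}(1.6293)·e^{-i·2·5.6545}. Compute d first:
c=cos(1.6293/2)=0.686123, s=sin(1.6293/2)=0.727486; N=√[120·6·720·2]=1018.233765
k∈{1,2,3} keeps every argument non-negative
  k=1: (−1)^0·1018.2338/(240)·0.6861^7·0.7275^1 = +0.220940
  k=2: (−1)^1·1018.2338/(48)·0.6861^5·0.7275^3 = -1.241908
  k=3: (−1)^2·1018.2338/(72)·0.6861^3·0.7275^5 = +0.930771
d^4_{1,2}(1.6293) = +0.220940 -1.241908 +0.930771 = -0.090197
Phases: e^{-i·(1)·6.1295}=+0.988214+0.153081i, e^{-i·(2)·5.6545}=+0.308319+0.951283i ⇒ D=-0.014347-0.089048i

Re=-0.0143 Im=-0.0890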